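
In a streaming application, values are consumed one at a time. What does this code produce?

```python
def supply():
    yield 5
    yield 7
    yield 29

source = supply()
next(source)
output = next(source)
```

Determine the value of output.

Step 1: supply() creates a generator.
Step 2: next(source) yields 5 (consumed and discarded).
Step 3: next(source) yields 7, assigned to output.
Therefore output = 7.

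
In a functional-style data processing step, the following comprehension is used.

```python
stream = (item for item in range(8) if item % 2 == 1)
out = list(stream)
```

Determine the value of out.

Step 1: Filter range(8) keeping only odd values:
  item=0: even, excluded
  item=1: odd, included
  item=2: even, excluded
  item=3: odd, included
  item=4: even, excluded
  item=5: odd, included
  item=6: even, excluded
  item=7: odd, included
Therefore out = [1, 3, 5, 7].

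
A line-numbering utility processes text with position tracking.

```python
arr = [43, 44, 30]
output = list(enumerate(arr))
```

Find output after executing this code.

Step 1: enumerate pairs each element with its index:
  (0, 43)
  (1, 44)
  (2, 30)
Therefore output = [(0, 43), (1, 44), (2, 30)].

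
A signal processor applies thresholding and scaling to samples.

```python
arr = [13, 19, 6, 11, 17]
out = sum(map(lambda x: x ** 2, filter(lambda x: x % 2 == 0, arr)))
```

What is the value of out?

Step 1: Filter even numbers from [13, 19, 6, 11, 17]: [6]
Step 2: Square each: [36]
Step 3: Sum = 36.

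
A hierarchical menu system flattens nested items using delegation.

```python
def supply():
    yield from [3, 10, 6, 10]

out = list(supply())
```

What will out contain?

Step 1: yield from delegates to the iterable, yielding each element.
Step 2: Collected values: [3, 10, 6, 10].
Therefore out = [3, 10, 6, 10].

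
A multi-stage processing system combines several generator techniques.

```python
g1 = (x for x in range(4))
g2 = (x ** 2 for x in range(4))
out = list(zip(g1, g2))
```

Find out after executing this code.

Step 1: g1 produces [0, 1, 2, 3].
Step 2: g2 produces [0, 1, 4, 9].
Step 3: zip pairs them: [(0, 0), (1, 1), (2, 4), (3, 9)].
Therefore out = [(0, 0), (1, 1), (2, 4), (3, 9)].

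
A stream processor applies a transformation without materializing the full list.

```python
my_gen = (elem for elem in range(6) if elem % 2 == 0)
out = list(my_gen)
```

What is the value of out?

Step 1: Filter range(6) keeping only even values:
  elem=0: even, included
  elem=1: odd, excluded
  elem=2: even, included
  elem=3: odd, excluded
  elem=4: even, included
  elem=5: odd, excluded
Therefore out = [0, 2, 4].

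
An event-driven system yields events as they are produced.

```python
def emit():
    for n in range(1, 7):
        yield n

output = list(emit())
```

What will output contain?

Step 1: The generator yields each value from range(1, 7).
Step 2: list() consumes all yields: [1, 2, 3, 4, 5, 6].
Therefore output = [1, 2, 3, 4, 5, 6].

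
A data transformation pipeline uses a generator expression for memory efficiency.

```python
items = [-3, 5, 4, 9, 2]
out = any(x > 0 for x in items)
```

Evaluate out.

Step 1: Check x > 0 for each element in [-3, 5, 4, 9, 2]:
  -3 > 0: False
  5 > 0: True
  4 > 0: True
  9 > 0: True
  2 > 0: True
Step 2: any() returns True.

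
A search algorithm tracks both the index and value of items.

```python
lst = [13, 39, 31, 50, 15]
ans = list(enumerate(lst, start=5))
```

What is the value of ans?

Step 1: enumerate with start=5:
  (5, 13)
  (6, 39)
  (7, 31)
  (8, 50)
  (9, 15)
Therefore ans = [(5, 13), (6, 39), (7, 31), (8, 50), (9, 15)].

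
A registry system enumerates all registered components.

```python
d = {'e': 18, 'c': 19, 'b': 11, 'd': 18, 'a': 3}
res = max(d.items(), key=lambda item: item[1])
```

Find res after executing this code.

Step 1: Find item with maximum value:
  ('e', 18)
  ('c', 19)
  ('b', 11)
  ('d', 18)
  ('a', 3)
Step 2: Maximum value is 19 at key 'c'.
Therefore res = ('c', 19).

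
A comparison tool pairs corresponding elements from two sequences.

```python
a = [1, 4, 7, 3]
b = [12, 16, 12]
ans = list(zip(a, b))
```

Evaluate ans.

Step 1: zip stops at shortest (len(a)=4, len(b)=3):
  Index 0: (1, 12)
  Index 1: (4, 16)
  Index 2: (7, 12)
Step 2: Last element of a (3) has no pair, dropped.
Therefore ans = [(1, 12), (4, 16), (7, 12)].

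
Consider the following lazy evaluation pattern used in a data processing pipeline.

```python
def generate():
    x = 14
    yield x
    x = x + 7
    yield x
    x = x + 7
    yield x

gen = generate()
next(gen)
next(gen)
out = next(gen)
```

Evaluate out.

Step 1: Trace through generator execution:
  Yield 1: x starts at 14, yield 14
  Yield 2: x = 14 + 7 = 21, yield 21
  Yield 3: x = 21 + 7 = 28, yield 28
Step 2: First next() gets 14, second next() gets the second value, third next() yields 28.
Therefore out = 28.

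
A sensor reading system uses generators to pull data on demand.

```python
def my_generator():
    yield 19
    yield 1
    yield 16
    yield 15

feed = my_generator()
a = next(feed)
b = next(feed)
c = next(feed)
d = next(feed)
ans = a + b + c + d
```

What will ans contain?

Step 1: Create generator and consume all values:
  a = next(feed) = 19
  b = next(feed) = 1
  c = next(feed) = 16
  d = next(feed) = 15
Step 2: ans = 19 + 1 + 16 + 15 = 51.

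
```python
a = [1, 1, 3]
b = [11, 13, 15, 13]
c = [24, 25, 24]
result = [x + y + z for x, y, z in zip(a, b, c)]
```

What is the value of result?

Step 1: zip three lists (truncates to shortest, len=3):
  1 + 11 + 24 = 36
  1 + 13 + 25 = 39
  3 + 15 + 24 = 42
Therefore result = [36, 39, 42].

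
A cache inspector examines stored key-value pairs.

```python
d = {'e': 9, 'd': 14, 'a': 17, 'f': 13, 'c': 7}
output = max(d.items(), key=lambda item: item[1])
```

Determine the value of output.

Step 1: Find item with maximum value:
  ('e', 9)
  ('d', 14)
  ('a', 17)
  ('f', 13)
  ('c', 7)
Step 2: Maximum value is 17 at key 'a'.
Therefore output = ('a', 17).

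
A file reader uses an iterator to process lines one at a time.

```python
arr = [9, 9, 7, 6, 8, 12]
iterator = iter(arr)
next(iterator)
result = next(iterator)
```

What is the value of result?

Step 1: Create iterator over [9, 9, 7, 6, 8, 12].
Step 2: next() consumes 9.
Step 3: next() returns 9.
Therefore result = 9.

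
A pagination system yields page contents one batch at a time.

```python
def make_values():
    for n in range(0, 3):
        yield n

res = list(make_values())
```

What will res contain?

Step 1: The generator yields each value from range(0, 3).
Step 2: list() consumes all yields: [0, 1, 2].
Therefore res = [0, 1, 2].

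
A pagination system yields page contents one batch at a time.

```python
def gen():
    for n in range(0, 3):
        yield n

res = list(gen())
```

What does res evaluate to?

Step 1: The generator yields each value from range(0, 3).
Step 2: list() consumes all yields: [0, 1, 2].
Therefore res = [0, 1, 2].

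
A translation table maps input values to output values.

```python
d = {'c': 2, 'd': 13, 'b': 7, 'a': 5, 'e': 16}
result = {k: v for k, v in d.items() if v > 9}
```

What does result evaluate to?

Step 1: Filter items where value > 9:
  'c': 2 <= 9: removed
  'd': 13 > 9: kept
  'b': 7 <= 9: removed
  'a': 5 <= 9: removed
  'e': 16 > 9: kept
Therefore result = {'d': 13, 'e': 16}.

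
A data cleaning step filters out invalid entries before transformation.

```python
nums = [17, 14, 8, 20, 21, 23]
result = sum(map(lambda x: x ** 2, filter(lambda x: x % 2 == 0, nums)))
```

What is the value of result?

Step 1: Filter even numbers from [17, 14, 8, 20, 21, 23]: [14, 8, 20]
Step 2: Square each: [196, 64, 400]
Step 3: Sum = 660.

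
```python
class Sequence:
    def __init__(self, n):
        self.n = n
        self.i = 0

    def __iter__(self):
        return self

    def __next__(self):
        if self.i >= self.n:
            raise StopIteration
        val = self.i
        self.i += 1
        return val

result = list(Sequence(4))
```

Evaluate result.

Step 1: Sequence(4) creates an iterator counting 0 to 3.
Step 2: list() consumes all values: [0, 1, 2, 3].
Therefore result = [0, 1, 2, 3].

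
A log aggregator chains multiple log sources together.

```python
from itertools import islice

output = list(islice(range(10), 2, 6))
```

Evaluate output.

Step 1: islice(range(10), 2, 6) takes elements at indices [2, 6).
Step 2: Elements: [2, 3, 4, 5].
Therefore output = [2, 3, 4, 5].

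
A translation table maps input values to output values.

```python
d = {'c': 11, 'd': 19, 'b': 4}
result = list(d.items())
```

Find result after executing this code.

Step 1: d.items() returns (key, value) pairs in insertion order.
Therefore result = [('c', 11), ('d', 19), ('b', 4)].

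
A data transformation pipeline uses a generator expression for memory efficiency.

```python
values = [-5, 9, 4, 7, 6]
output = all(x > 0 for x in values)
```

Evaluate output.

Step 1: Check x > 0 for each element in [-5, 9, 4, 7, 6]:
  -5 > 0: False
  9 > 0: True
  4 > 0: True
  7 > 0: True
  6 > 0: True
Step 2: all() returns False.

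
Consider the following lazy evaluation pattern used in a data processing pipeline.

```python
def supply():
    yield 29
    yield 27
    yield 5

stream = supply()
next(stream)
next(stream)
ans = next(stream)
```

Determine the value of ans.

Step 1: supply() creates a generator.
Step 2: next(stream) yields 29 (consumed and discarded).
Step 3: next(stream) yields 27 (consumed and discarded).
Step 4: next(stream) yields 5, assigned to ans.
Therefore ans = 5.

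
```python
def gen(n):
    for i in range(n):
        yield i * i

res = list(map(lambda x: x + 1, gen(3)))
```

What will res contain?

Step 1: gen(3) yields squares: [0, 1, 4].
Step 2: map adds 1 to each: [1, 2, 5].
Therefore res = [1, 2, 5].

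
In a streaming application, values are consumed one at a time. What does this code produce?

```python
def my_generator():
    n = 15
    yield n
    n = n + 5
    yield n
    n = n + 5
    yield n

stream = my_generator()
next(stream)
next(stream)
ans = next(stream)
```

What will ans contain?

Step 1: Trace through generator execution:
  Yield 1: n starts at 15, yield 15
  Yield 2: n = 15 + 5 = 20, yield 20
  Yield 3: n = 20 + 5 = 25, yield 25
Step 2: First next() gets 15, second next() gets the second value, third next() yields 25.
Therefore ans = 25.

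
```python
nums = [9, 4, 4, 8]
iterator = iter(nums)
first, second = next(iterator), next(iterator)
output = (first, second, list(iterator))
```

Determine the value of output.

Step 1: Create iterator over [9, 4, 4, 8].
Step 2: first = 9, second = 4.
Step 3: Remaining elements: [4, 8].
Therefore output = (9, 4, [4, 8]).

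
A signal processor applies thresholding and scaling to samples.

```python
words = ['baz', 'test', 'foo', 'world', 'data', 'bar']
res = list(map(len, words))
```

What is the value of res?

Step 1: Map len() to each word:
  'baz' -> 3
  'test' -> 4
  'foo' -> 3
  'world' -> 5
  'data' -> 4
  'bar' -> 3
Therefore res = [3, 4, 3, 5, 4, 3].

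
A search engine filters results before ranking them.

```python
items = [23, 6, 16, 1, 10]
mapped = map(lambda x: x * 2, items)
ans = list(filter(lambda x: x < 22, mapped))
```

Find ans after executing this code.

Step 1: Map x * 2:
  23 -> 46
  6 -> 12
  16 -> 32
  1 -> 2
  10 -> 20
Step 2: Filter for < 22:
  46: removed
  12: kept
  32: removed
  2: kept
  20: kept
Therefore ans = [12, 2, 20].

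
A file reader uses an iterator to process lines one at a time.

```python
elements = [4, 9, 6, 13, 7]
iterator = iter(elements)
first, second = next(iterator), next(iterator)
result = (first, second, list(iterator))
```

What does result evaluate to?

Step 1: Create iterator over [4, 9, 6, 13, 7].
Step 2: first = 4, second = 9.
Step 3: Remaining elements: [6, 13, 7].
Therefore result = (4, 9, [6, 13, 7]).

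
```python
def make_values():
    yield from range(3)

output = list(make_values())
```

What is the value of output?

Step 1: yield from delegates to the iterable, yielding each element.
Step 2: Collected values: [0, 1, 2].
Therefore output = [0, 1, 2].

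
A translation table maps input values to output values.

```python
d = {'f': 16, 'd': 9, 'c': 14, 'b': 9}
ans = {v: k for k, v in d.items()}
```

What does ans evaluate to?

Step 1: Invert dict (swap keys and values):
  'f': 16 -> 16: 'f'
  'd': 9 -> 9: 'd'
  'c': 14 -> 14: 'c'
  'b': 9 -> 9: 'b'
Therefore ans = {16: 'f', 9: 'b', 14: 'c'}.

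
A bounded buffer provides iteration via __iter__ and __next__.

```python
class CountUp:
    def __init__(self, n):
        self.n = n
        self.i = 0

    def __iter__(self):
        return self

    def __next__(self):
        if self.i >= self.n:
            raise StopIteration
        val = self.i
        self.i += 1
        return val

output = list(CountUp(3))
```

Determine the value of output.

Step 1: CountUp(3) creates an iterator counting 0 to 2.
Step 2: list() consumes all values: [0, 1, 2].
Therefore output = [0, 1, 2].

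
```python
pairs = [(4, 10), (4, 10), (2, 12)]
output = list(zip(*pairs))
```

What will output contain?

Step 1: zip(*pairs) transposes: unzips [(4, 10), (4, 10), (2, 12)] into separate sequences.
Step 2: First elements: (4, 4, 2), second elements: (10, 10, 12).
Therefore output = [(4, 4, 2), (10, 10, 12)].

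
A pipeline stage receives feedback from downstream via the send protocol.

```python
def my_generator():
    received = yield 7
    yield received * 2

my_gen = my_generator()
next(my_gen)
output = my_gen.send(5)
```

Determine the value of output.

Step 1: next(my_gen) advances to first yield, producing 7.
Step 2: send(5) resumes, received = 5.
Step 3: yield received * 2 = 5 * 2 = 10.
Therefore output = 10.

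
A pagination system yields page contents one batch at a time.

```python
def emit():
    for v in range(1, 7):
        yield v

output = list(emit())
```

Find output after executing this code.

Step 1: The generator yields each value from range(1, 7).
Step 2: list() consumes all yields: [1, 2, 3, 4, 5, 6].
Therefore output = [1, 2, 3, 4, 5, 6].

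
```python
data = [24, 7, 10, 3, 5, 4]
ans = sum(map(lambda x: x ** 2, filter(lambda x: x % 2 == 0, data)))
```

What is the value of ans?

Step 1: Filter even numbers from [24, 7, 10, 3, 5, 4]: [24, 10, 4]
Step 2: Square each: [576, 100, 16]
Step 3: Sum = 692.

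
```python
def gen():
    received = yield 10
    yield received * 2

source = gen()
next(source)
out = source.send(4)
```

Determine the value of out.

Step 1: next(source) advances to first yield, producing 10.
Step 2: send(4) resumes, received = 4.
Step 3: yield received * 2 = 4 * 2 = 8.
Therefore out = 8.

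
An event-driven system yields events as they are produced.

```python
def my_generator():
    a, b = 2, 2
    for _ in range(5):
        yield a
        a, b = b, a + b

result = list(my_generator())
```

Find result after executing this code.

Step 1: Fibonacci-like sequence starting with a=2, b=2:
  Iteration 1: yield a=2, then a,b = 2,4
  Iteration 2: yield a=2, then a,b = 4,6
  Iteration 3: yield a=4, then a,b = 6,10
  Iteration 4: yield a=6, then a,b = 10,16
  Iteration 5: yield a=10, then a,b = 16,26
Therefore result = [2, 2, 4, 6, 10].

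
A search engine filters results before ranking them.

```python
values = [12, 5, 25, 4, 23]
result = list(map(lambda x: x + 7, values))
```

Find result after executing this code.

Step 1: Apply lambda x: x + 7 to each element:
  12 -> 19
  5 -> 12
  25 -> 32
  4 -> 11
  23 -> 30
Therefore result = [19, 12, 32, 11, 30].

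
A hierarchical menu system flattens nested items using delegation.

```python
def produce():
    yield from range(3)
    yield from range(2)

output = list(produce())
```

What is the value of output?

Step 1: Trace yields in order:
  yield 0
  yield 1
  yield 2
  yield 0
  yield 1
Therefore output = [0, 1, 2, 0, 1].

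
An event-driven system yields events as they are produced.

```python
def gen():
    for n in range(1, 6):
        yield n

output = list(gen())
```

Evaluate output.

Step 1: The generator yields each value from range(1, 6).
Step 2: list() consumes all yields: [1, 2, 3, 4, 5].
Therefore output = [1, 2, 3, 4, 5].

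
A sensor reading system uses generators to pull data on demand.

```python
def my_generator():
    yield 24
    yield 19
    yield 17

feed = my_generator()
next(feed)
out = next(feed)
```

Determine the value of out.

Step 1: my_generator() creates a generator.
Step 2: next(feed) yields 24 (consumed and discarded).
Step 3: next(feed) yields 19, assigned to out.
Therefore out = 19.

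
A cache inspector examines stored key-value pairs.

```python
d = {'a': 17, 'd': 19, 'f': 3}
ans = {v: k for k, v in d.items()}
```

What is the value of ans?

Step 1: Invert dict (swap keys and values):
  'a': 17 -> 17: 'a'
  'd': 19 -> 19: 'd'
  'f': 3 -> 3: 'f'
Therefore ans = {17: 'a', 19: 'd', 3: 'f'}.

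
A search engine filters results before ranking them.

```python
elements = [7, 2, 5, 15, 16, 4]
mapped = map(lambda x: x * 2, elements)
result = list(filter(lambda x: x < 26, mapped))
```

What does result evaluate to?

Step 1: Map x * 2:
  7 -> 14
  2 -> 4
  5 -> 10
  15 -> 30
  16 -> 32
  4 -> 8
Step 2: Filter for < 26:
  14: kept
  4: kept
  10: kept
  30: removed
  32: removed
  8: kept
Therefore result = [14, 4, 10, 8].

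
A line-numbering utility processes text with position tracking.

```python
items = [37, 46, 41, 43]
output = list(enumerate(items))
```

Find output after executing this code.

Step 1: enumerate pairs each element with its index:
  (0, 37)
  (1, 46)
  (2, 41)
  (3, 43)
Therefore output = [(0, 37), (1, 46), (2, 41), (3, 43)].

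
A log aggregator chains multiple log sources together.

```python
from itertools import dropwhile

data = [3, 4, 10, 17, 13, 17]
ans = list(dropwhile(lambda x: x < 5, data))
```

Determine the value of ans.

Step 1: dropwhile drops elements while < 5:
  3 < 5: dropped
  4 < 5: dropped
  10: kept (dropping stopped)
Step 2: Remaining elements kept regardless of condition.
Therefore ans = [10, 17, 13, 17].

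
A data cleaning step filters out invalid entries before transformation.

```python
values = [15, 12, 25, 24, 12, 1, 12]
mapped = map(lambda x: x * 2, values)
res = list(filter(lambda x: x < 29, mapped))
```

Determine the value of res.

Step 1: Map x * 2:
  15 -> 30
  12 -> 24
  25 -> 50
  24 -> 48
  12 -> 24
  1 -> 2
  12 -> 24
Step 2: Filter for < 29:
  30: removed
  24: kept
  50: removed
  48: removed
  24: kept
  2: kept
  24: kept
Therefore res = [24, 24, 2, 24].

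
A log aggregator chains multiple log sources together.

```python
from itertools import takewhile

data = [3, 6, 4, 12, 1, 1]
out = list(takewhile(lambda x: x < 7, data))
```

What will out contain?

Step 1: takewhile stops at first element >= 7:
  3 < 7: take
  6 < 7: take
  4 < 7: take
  12 >= 7: stop
Therefore out = [3, 6, 4].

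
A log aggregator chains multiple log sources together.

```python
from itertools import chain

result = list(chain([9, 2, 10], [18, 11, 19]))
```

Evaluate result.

Step 1: chain() concatenates iterables: [9, 2, 10] + [18, 11, 19].
Therefore result = [9, 2, 10, 18, 11, 19].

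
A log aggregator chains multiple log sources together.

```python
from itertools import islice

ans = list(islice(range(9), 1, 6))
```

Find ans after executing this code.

Step 1: islice(range(9), 1, 6) takes elements at indices [1, 6).
Step 2: Elements: [1, 2, 3, 4, 5].
Therefore ans = [1, 2, 3, 4, 5].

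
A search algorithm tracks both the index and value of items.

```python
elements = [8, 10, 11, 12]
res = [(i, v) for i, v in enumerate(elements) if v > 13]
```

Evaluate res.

Step 1: Filter enumerate([8, 10, 11, 12]) keeping v > 13:
  (0, 8): 8 <= 13, excluded
  (1, 10): 10 <= 13, excluded
  (2, 11): 11 <= 13, excluded
  (3, 12): 12 <= 13, excluded
Therefore res = [].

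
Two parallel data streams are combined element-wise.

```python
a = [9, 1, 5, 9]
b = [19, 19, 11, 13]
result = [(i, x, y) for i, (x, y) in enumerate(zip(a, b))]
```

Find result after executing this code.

Step 1: enumerate(zip(a, b)) gives index with paired elements:
  i=0: (9, 19)
  i=1: (1, 19)
  i=2: (5, 11)
  i=3: (9, 13)
Therefore result = [(0, 9, 19), (1, 1, 19), (2, 5, 11), (3, 9, 13)].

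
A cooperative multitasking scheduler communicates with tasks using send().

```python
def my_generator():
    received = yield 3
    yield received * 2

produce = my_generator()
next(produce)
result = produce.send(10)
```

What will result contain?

Step 1: next(produce) advances to first yield, producing 3.
Step 2: send(10) resumes, received = 10.
Step 3: yield received * 2 = 10 * 2 = 20.
Therefore result = 20.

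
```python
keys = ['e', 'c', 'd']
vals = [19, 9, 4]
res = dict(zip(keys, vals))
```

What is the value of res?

Step 1: zip pairs keys with values:
  'e' -> 19
  'c' -> 9
  'd' -> 4
Therefore res = {'e': 19, 'c': 9, 'd': 4}.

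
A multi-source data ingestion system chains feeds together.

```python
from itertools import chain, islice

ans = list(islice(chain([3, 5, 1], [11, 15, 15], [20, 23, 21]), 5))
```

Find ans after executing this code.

Step 1: chain([3, 5, 1], [11, 15, 15], [20, 23, 21]) = [3, 5, 1, 11, 15, 15, 20, 23, 21].
Step 2: islice takes first 5 elements: [3, 5, 1, 11, 15].
Therefore ans = [3, 5, 1, 11, 15].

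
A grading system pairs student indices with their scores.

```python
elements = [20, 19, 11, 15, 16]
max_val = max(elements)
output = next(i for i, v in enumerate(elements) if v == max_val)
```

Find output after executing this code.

Step 1: max([20, 19, 11, 15, 16]) = 20.
Step 2: Find first index where value == 20:
  Index 0: 20 == 20, found!
Therefore output = 0.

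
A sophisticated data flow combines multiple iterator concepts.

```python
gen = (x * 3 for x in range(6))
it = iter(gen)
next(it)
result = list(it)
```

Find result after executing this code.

Step 1: Generator produces [0, 3, 6, 9, 12, 15].
Step 2: next(it) consumes first element (0).
Step 3: list(it) collects remaining: [3, 6, 9, 12, 15].
Therefore result = [3, 6, 9, 12, 15].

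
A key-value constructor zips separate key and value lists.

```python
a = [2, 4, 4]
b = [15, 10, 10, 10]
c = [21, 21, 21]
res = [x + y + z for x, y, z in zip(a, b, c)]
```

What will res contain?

Step 1: zip three lists (truncates to shortest, len=3):
  2 + 15 + 21 = 38
  4 + 10 + 21 = 35
  4 + 10 + 21 = 35
Therefore res = [38, 35, 35].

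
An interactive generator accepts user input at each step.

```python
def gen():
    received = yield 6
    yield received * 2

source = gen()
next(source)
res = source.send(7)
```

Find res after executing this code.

Step 1: next(source) advances to first yield, producing 6.
Step 2: send(7) resumes, received = 7.
Step 3: yield received * 2 = 7 * 2 = 14.
Therefore res = 14.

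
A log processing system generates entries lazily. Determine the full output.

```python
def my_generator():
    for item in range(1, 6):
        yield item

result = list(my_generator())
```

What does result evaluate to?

Step 1: The generator yields each value from range(1, 6).
Step 2: list() consumes all yields: [1, 2, 3, 4, 5].
Therefore result = [1, 2, 3, 4, 5].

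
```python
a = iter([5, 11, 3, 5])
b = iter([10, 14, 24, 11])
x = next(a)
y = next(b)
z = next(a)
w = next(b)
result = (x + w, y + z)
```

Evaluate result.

Step 1: a iterates [5, 11, 3, 5], b iterates [10, 14, 24, 11].
Step 2: x = next(a) = 5, y = next(b) = 10.
Step 3: z = next(a) = 11, w = next(b) = 14.
Step 4: result = (5 + 14, 10 + 11) = (19, 21).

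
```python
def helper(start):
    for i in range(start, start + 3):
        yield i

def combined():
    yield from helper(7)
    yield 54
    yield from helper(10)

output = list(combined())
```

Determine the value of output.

Step 1: combined() delegates to helper(7):
  yield 7
  yield 8
  yield 9
Step 2: yield 54
Step 3: Delegates to helper(10):
  yield 10
  yield 11
  yield 12
Therefore output = [7, 8, 9, 54, 10, 11, 12].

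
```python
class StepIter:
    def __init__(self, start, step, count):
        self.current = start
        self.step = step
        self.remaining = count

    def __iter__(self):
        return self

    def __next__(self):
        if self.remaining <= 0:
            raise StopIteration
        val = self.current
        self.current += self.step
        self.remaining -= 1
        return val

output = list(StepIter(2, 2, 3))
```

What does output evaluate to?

Step 1: StepIter starts at 2, increments by 2, for 3 steps:
  Yield 2, then current += 2
  Yield 4, then current += 2
  Yield 6, then current += 2
Therefore output = [2, 4, 6].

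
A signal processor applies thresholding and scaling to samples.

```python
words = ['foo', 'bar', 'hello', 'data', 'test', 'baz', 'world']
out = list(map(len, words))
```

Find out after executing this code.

Step 1: Map len() to each word:
  'foo' -> 3
  'bar' -> 3
  'hello' -> 5
  'data' -> 4
  'test' -> 4
  'baz' -> 3
  'world' -> 5
Therefore out = [3, 3, 5, 4, 4, 3, 5].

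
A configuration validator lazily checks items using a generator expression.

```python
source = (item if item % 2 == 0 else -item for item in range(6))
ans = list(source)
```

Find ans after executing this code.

Step 1: For each item in range(6), yield item if even, else -item:
  item=0: even, yield 0
  item=1: odd, yield -1
  item=2: even, yield 2
  item=3: odd, yield -3
  item=4: even, yield 4
  item=5: odd, yield -5
Therefore ans = [0, -1, 2, -3, 4, -5].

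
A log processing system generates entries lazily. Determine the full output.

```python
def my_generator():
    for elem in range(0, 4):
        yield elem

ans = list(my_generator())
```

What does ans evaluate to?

Step 1: The generator yields each value from range(0, 4).
Step 2: list() consumes all yields: [0, 1, 2, 3].
Therefore ans = [0, 1, 2, 3].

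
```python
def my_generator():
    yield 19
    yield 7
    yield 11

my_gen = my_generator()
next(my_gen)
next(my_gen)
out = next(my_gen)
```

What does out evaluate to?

Step 1: my_generator() creates a generator.
Step 2: next(my_gen) yields 19 (consumed and discarded).
Step 3: next(my_gen) yields 7 (consumed and discarded).
Step 4: next(my_gen) yields 11, assigned to out.
Therefore out = 11.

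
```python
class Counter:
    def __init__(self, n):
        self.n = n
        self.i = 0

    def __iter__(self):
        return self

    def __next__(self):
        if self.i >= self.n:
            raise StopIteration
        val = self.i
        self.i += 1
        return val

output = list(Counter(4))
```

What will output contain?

Step 1: Counter(4) creates an iterator counting 0 to 3.
Step 2: list() consumes all values: [0, 1, 2, 3].
Therefore output = [0, 1, 2, 3].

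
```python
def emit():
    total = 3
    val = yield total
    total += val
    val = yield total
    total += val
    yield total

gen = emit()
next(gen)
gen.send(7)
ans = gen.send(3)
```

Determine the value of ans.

Step 1: next() -> yield total=3.
Step 2: send(7) -> val=7, total = 3+7 = 10, yield 10.
Step 3: send(3) -> val=3, total = 10+3 = 13, yield 13.
Therefore ans = 13.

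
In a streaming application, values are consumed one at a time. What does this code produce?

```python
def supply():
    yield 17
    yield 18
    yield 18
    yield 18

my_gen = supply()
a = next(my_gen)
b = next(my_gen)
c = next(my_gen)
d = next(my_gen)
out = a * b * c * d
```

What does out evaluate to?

Step 1: Create generator and consume all values:
  a = next(my_gen) = 17
  b = next(my_gen) = 18
  c = next(my_gen) = 18
  d = next(my_gen) = 18
Step 2: out = 17 * 18 * 18 * 18 = 99144.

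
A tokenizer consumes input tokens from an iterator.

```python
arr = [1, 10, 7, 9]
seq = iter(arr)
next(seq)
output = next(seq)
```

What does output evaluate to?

Step 1: Create iterator over [1, 10, 7, 9].
Step 2: next() consumes 1.
Step 3: next() returns 10.
Therefore output = 10.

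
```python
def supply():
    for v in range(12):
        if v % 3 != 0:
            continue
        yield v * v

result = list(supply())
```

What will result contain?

Step 1: Only yield v**2 when v is divisible by 3:
  v=0: 0 % 3 == 0, yield 0**2 = 0
  v=3: 3 % 3 == 0, yield 3**2 = 9
  v=6: 6 % 3 == 0, yield 6**2 = 36
  v=9: 9 % 3 == 0, yield 9**2 = 81
Therefore result = [0, 9, 36, 81].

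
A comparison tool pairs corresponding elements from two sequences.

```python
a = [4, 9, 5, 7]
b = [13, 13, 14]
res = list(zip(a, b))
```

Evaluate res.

Step 1: zip stops at shortest (len(a)=4, len(b)=3):
  Index 0: (4, 13)
  Index 1: (9, 13)
  Index 2: (5, 14)
Step 2: Last element of a (7) has no pair, dropped.
Therefore res = [(4, 13), (9, 13), (5, 14)].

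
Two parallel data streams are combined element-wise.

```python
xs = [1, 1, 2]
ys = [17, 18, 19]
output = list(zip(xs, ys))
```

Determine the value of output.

Step 1: zip pairs elements at same index:
  Index 0: (1, 17)
  Index 1: (1, 18)
  Index 2: (2, 19)
Therefore output = [(1, 17), (1, 18), (2, 19)].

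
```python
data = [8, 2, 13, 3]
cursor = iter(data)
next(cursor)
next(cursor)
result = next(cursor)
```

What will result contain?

Step 1: Create iterator over [8, 2, 13, 3].
Step 2: next() consumes 8.
Step 3: next() consumes 2.
Step 4: next() returns 13.
Therefore result = 13.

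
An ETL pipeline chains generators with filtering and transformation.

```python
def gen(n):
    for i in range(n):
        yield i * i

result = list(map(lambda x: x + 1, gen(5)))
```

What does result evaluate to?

Step 1: gen(5) yields squares: [0, 1, 4, 9, 16].
Step 2: map adds 1 to each: [1, 2, 5, 10, 17].
Therefore result = [1, 2, 5, 10, 17].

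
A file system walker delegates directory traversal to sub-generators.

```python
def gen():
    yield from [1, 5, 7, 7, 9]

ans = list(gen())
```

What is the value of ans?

Step 1: yield from delegates to the iterable, yielding each element.
Step 2: Collected values: [1, 5, 7, 7, 9].
Therefore ans = [1, 5, 7, 7, 9].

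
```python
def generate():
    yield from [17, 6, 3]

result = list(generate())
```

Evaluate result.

Step 1: yield from delegates to the iterable, yielding each element.
Step 2: Collected values: [17, 6, 3].
Therefore result = [17, 6, 3].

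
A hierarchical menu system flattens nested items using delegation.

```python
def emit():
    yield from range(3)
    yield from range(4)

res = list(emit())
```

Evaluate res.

Step 1: Trace yields in order:
  yield 0
  yield 1
  yield 2
  yield 0
  yield 1
  yield 2
  yield 3
Therefore res = [0, 1, 2, 0, 1, 2, 3].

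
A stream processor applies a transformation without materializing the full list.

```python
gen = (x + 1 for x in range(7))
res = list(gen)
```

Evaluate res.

Step 1: For each x in range(7), compute x+1:
  x=0: 0+1 = 1
  x=1: 1+1 = 2
  x=2: 2+1 = 3
  x=3: 3+1 = 4
  x=4: 4+1 = 5
  x=5: 5+1 = 6
  x=6: 6+1 = 7
Therefore res = [1, 2, 3, 4, 5, 6, 7].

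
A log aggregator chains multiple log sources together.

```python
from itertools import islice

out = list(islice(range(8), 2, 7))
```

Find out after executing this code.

Step 1: islice(range(8), 2, 7) takes elements at indices [2, 7).
Step 2: Elements: [2, 3, 4, 5, 6].
Therefore out = [2, 3, 4, 5, 6].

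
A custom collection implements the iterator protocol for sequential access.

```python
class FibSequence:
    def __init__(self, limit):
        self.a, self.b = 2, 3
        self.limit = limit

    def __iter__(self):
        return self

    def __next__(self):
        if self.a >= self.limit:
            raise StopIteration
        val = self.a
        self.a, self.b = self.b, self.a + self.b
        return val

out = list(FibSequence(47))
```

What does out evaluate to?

Step 1: Fibonacci-like sequence (a=2, b=3) until >= 47:
  Yield 2, then a,b = 3,5
  Yield 3, then a,b = 5,8
  Yield 5, then a,b = 8,13
  Yield 8, then a,b = 13,21
  Yield 13, then a,b = 21,34
  Yield 21, then a,b = 34,55
  Yield 34, then a,b = 55,89
Step 2: 55 >= 47, stop.
Therefore out = [2, 3, 5, 8, 13, 21, 34].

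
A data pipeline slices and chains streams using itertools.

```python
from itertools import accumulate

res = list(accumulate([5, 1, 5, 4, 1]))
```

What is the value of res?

Step 1: accumulate computes running sums:
  + 5 = 5
  + 1 = 6
  + 5 = 11
  + 4 = 15
  + 1 = 16
Therefore res = [5, 6, 11, 15, 16].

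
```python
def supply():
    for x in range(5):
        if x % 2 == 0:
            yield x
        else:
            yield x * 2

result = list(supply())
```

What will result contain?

Step 1: For each x in range(5), yield x if even, else x*2:
  x=0 (even): yield 0
  x=1 (odd): yield 1*2 = 2
  x=2 (even): yield 2
  x=3 (odd): yield 3*2 = 6
  x=4 (even): yield 4
Therefore result = [0, 2, 2, 6, 4].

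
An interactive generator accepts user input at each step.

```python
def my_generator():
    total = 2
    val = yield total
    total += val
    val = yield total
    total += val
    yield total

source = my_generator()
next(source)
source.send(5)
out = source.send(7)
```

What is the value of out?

Step 1: next() -> yield total=2.
Step 2: send(5) -> val=5, total = 2+5 = 7, yield 7.
Step 3: send(7) -> val=7, total = 7+7 = 14, yield 14.
Therefore out = 14.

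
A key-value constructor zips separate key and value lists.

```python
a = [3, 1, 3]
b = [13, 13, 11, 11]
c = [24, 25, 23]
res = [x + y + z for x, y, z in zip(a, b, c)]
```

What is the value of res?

Step 1: zip three lists (truncates to shortest, len=3):
  3 + 13 + 24 = 40
  1 + 13 + 25 = 39
  3 + 11 + 23 = 37
Therefore res = [40, 39, 37].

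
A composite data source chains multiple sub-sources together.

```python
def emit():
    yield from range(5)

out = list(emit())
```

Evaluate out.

Step 1: yield from delegates to the iterable, yielding each element.
Step 2: Collected values: [0, 1, 2, 3, 4].
Therefore out = [0, 1, 2, 3, 4].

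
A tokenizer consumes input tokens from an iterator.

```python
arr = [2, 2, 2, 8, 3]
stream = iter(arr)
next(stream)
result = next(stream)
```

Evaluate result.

Step 1: Create iterator over [2, 2, 2, 8, 3].
Step 2: next() consumes 2.
Step 3: next() returns 2.
Therefore result = 2.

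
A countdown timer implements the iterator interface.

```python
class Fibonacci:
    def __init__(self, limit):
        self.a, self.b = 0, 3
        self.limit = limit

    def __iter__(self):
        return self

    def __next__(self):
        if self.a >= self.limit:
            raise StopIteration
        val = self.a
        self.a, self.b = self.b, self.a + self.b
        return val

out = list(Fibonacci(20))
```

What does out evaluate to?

Step 1: Fibonacci-like sequence (a=0, b=3) until >= 20:
  Yield 0, then a,b = 3,3
  Yield 3, then a,b = 3,6
  Yield 3, then a,b = 6,9
  Yield 6, then a,b = 9,15
  Yield 9, then a,b = 15,24
  Yield 15, then a,b = 24,39
Step 2: 24 >= 20, stop.
Therefore out = [0, 3, 3, 6, 9, 15].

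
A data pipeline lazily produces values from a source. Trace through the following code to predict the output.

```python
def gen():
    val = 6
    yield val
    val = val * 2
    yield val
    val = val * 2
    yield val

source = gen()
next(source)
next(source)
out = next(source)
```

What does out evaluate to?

Step 1: Trace through generator execution:
  Yield 1: val starts at 6, yield 6
  Yield 2: val = 6 * 2 = 12, yield 12
  Yield 3: val = 12 * 2 = 24, yield 24
Step 2: First next() gets 6, second next() gets the second value, third next() yields 24.
Therefore out = 24.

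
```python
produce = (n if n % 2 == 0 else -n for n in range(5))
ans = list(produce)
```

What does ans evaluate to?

Step 1: For each n in range(5), yield n if even, else -n:
  n=0: even, yield 0
  n=1: odd, yield -1
  n=2: even, yield 2
  n=3: odd, yield -3
  n=4: even, yield 4
Therefore ans = [0, -1, 2, -3, 4].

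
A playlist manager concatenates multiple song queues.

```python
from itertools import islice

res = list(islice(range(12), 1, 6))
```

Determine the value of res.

Step 1: islice(range(12), 1, 6) takes elements at indices [1, 6).
Step 2: Elements: [1, 2, 3, 4, 5].
Therefore res = [1, 2, 3, 4, 5].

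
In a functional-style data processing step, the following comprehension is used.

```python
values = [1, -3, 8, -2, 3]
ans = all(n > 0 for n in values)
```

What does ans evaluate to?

Step 1: Check n > 0 for each element in [1, -3, 8, -2, 3]:
  1 > 0: True
  -3 > 0: False
  8 > 0: True
  -2 > 0: False
  3 > 0: True
Step 2: all() returns False.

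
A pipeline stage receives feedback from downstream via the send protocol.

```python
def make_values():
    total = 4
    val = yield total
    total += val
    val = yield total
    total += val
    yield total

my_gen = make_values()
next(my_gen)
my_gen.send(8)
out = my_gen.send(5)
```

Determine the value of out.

Step 1: next() -> yield total=4.
Step 2: send(8) -> val=8, total = 4+8 = 12, yield 12.
Step 3: send(5) -> val=5, total = 12+5 = 17, yield 17.
Therefore out = 17.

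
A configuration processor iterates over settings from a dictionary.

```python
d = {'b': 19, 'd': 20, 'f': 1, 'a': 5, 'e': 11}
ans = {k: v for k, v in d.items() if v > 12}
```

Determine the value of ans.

Step 1: Filter items where value > 12:
  'b': 19 > 12: kept
  'd': 20 > 12: kept
  'f': 1 <= 12: removed
  'a': 5 <= 12: removed
  'e': 11 <= 12: removed
Therefore ans = {'b': 19, 'd': 20}.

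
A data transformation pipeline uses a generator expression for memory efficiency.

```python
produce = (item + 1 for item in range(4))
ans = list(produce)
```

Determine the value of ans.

Step 1: For each item in range(4), compute item+1:
  item=0: 0+1 = 1
  item=1: 1+1 = 2
  item=2: 2+1 = 3
  item=3: 3+1 = 4
Therefore ans = [1, 2, 3, 4].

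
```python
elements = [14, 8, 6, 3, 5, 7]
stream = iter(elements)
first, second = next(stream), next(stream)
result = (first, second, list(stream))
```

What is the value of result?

Step 1: Create iterator over [14, 8, 6, 3, 5, 7].
Step 2: first = 14, second = 8.
Step 3: Remaining elements: [6, 3, 5, 7].
Therefore result = (14, 8, [6, 3, 5, 7]).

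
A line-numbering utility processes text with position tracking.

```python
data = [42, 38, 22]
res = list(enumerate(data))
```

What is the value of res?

Step 1: enumerate pairs each element with its index:
  (0, 42)
  (1, 38)
  (2, 22)
Therefore res = [(0, 42), (1, 38), (2, 22)].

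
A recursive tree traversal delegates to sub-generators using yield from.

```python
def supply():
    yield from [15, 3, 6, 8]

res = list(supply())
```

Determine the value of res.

Step 1: yield from delegates to the iterable, yielding each element.
Step 2: Collected values: [15, 3, 6, 8].
Therefore res = [15, 3, 6, 8].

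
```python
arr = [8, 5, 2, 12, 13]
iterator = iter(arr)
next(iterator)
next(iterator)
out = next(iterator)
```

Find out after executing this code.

Step 1: Create iterator over [8, 5, 2, 12, 13].
Step 2: next() consumes 8.
Step 3: next() consumes 5.
Step 4: next() returns 2.
Therefore out = 2.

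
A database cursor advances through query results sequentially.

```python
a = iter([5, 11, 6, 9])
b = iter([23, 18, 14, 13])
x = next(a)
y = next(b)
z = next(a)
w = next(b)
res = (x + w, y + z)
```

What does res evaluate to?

Step 1: a iterates [5, 11, 6, 9], b iterates [23, 18, 14, 13].
Step 2: x = next(a) = 5, y = next(b) = 23.
Step 3: z = next(a) = 11, w = next(b) = 18.
Step 4: res = (5 + 18, 23 + 11) = (23, 34).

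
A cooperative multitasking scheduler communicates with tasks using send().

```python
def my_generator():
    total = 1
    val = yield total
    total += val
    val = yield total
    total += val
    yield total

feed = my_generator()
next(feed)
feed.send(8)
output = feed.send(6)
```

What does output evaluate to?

Step 1: next() -> yield total=1.
Step 2: send(8) -> val=8, total = 1+8 = 9, yield 9.
Step 3: send(6) -> val=6, total = 9+6 = 15, yield 15.
Therefore output = 15.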